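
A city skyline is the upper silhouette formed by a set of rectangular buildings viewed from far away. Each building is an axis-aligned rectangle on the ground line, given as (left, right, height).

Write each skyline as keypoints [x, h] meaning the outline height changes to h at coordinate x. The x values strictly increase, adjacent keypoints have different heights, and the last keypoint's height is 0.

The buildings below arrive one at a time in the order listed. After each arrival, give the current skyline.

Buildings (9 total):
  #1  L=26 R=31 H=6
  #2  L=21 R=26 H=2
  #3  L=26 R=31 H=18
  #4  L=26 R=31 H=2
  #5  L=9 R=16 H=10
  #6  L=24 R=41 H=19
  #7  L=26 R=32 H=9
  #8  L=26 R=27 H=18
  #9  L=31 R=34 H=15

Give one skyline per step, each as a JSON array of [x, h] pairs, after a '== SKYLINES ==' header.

== SKYLINES ==
[[26,6],[31,0]]
[[21,2],[26,6],[31,0]]
[[21,2],[26,18],[31,0]]
[[21,2],[26,18],[31,0]]
[[9,10],[16,0],[21,2],[26,18],[31,0]]
[[9,10],[16,0],[21,2],[24,19],[41,0]]
[[9,10],[16,0],[21,2],[24,19],[41,0]]
[[9,10],[16,0],[21,2],[24,19],[41,0]]
[[9,10],[16,0],[21,2],[24,19],[41,0]]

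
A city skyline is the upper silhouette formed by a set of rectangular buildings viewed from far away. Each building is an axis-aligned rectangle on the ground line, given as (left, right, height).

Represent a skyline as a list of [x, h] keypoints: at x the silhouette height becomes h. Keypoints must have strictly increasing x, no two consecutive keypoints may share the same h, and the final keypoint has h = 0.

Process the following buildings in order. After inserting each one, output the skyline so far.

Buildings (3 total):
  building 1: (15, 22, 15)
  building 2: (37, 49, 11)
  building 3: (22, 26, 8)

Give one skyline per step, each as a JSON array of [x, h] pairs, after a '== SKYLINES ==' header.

== SKYLINES ==
[[15,15],[22,0]]
[[15,15],[22,0],[37,11],[49,0]]
[[15,15],[22,8],[26,0],[37,11],[49,0]]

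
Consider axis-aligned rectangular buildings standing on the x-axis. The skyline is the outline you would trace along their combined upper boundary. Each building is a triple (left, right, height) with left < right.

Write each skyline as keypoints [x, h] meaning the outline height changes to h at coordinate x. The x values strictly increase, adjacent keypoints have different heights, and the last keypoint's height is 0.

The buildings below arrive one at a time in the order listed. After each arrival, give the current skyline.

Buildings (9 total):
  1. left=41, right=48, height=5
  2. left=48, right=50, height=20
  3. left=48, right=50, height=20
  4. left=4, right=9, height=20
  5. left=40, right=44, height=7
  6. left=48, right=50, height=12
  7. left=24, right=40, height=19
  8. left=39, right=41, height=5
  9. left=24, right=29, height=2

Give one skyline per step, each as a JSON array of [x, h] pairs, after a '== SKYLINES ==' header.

== SKYLINES ==
[[41,5],[48,0]]
[[41,5],[48,20],[50,0]]
[[41,5],[48,20],[50,0]]
[[4,20],[9,0],[41,5],[48,20],[50,0]]
[[4,20],[9,0],[40,7],[44,5],[48,20],[50,0]]
[[4,20],[9,0],[40,7],[44,5],[48,20],[50,0]]
[[4,20],[9,0],[24,19],[40,7],[44,5],[48,20],[50,0]]
[[4,20],[9,0],[24,19],[40,7],[44,5],[48,20],[50,0]]
[[4,20],[9,0],[24,19],[40,7],[44,5],[48,20],[50,0]]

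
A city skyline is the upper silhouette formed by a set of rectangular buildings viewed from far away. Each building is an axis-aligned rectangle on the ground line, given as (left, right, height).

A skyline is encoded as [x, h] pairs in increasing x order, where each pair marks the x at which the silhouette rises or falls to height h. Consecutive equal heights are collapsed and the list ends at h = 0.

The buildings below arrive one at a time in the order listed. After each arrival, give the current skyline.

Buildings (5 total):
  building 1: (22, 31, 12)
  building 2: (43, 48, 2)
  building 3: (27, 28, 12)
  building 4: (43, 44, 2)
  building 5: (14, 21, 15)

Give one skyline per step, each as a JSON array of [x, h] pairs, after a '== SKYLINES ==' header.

== SKYLINES ==
[[22,12],[31,0]]
[[22,12],[31,0],[43,2],[48,0]]
[[22,12],[31,0],[43,2],[48,0]]
[[22,12],[31,0],[43,2],[48,0]]
[[14,15],[21,0],[22,12],[31,0],[43,2],[48,0]]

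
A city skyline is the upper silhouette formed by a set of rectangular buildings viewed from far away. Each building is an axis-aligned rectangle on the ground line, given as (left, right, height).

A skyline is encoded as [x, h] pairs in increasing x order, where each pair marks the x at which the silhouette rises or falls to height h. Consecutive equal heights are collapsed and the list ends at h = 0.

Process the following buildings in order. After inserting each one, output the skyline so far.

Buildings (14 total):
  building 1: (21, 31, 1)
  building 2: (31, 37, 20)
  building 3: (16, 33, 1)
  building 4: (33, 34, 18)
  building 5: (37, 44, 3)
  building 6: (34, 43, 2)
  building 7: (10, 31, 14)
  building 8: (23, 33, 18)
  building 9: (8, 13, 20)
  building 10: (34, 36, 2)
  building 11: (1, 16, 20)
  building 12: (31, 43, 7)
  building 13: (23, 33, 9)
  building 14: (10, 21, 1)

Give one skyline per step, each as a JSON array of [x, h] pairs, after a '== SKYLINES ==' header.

== SKYLINES ==
[[21,1],[31,0]]
[[21,1],[31,20],[37,0]]
[[16,1],[31,20],[37,0]]
[[16,1],[31,20],[37,0]]
[[16,1],[31,20],[37,3],[44,0]]
[[16,1],[31,20],[37,3],[44,0]]
[[10,14],[31,20],[37,3],[44,0]]
[[10,14],[23,18],[31,20],[37,3],[44,0]]
[[8,20],[13,14],[23,18],[31,20],[37,3],[44,0]]
[[8,20],[13,14],[23,18],[31,20],[37,3],[44,0]]
[[1,20],[16,14],[23,18],[31,20],[37,3],[44,0]]
[[1,20],[16,14],[23,18],[31,20],[37,7],[43,3],[44,0]]
[[1,20],[16,14],[23,18],[31,20],[37,7],[43,3],[44,0]]
[[1,20],[16,14],[23,18],[31,20],[37,7],[43,3],[44,0]]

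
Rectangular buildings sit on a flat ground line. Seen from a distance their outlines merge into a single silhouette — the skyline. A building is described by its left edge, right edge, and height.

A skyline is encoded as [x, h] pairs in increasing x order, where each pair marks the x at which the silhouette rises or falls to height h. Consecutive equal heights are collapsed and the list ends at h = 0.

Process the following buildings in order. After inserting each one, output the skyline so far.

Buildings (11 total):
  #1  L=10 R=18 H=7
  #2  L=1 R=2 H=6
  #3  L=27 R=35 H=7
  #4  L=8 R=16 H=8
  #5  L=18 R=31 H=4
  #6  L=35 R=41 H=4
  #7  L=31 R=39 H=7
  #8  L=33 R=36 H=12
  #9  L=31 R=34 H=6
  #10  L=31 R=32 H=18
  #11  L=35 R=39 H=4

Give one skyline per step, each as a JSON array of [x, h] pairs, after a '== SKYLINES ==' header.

== SKYLINES ==
[[10,7],[18,0]]
[[1,6],[2,0],[10,7],[18,0]]
[[1,6],[2,0],[10,7],[18,0],[27,7],[35,0]]
[[1,6],[2,0],[8,8],[16,7],[18,0],[27,7],[35,0]]
[[1,6],[2,0],[8,8],[16,7],[18,4],[27,7],[35,0]]
[[1,6],[2,0],[8,8],[16,7],[18,4],[27,7],[35,4],[41,0]]
[[1,6],[2,0],[8,8],[16,7],[18,4],[27,7],[39,4],[41,0]]
[[1,6],[2,0],[8,8],[16,7],[18,4],[27,7],[33,12],[36,7],[39,4],[41,0]]
[[1,6],[2,0],[8,8],[16,7],[18,4],[27,7],[33,12],[36,7],[39,4],[41,0]]
[[1,6],[2,0],[8,8],[16,7],[18,4],[27,7],[31,18],[32,7],[33,12],[36,7],[39,4],[41,0]]
[[1,6],[2,0],[8,8],[16,7],[18,4],[27,7],[31,18],[32,7],[33,12],[36,7],[39,4],[41,0]]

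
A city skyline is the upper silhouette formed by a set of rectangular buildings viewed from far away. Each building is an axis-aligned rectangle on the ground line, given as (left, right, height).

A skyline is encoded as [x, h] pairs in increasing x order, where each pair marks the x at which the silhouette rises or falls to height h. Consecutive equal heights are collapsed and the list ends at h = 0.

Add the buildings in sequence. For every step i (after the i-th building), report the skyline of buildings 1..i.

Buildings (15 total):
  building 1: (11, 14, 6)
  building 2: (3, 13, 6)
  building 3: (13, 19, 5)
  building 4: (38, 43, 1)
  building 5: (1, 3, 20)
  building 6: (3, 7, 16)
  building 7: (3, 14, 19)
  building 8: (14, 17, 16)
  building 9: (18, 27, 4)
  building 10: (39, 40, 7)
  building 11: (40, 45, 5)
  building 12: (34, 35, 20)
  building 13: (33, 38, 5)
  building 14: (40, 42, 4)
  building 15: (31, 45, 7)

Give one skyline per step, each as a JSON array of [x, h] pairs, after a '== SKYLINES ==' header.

== SKYLINES ==
[[11,6],[14,0]]
[[3,6],[14,0]]
[[3,6],[14,5],[19,0]]
[[3,6],[14,5],[19,0],[38,1],[43,0]]
[[1,20],[3,6],[14,5],[19,0],[38,1],[43,0]]
[[1,20],[3,16],[7,6],[14,5],[19,0],[38,1],[43,0]]
[[1,20],[3,19],[14,5],[19,0],[38,1],[43,0]]
[[1,20],[3,19],[14,16],[17,5],[19,0],[38,1],[43,0]]
[[1,20],[3,19],[14,16],[17,5],[19,4],[27,0],[38,1],[43,0]]
[[1,20],[3,19],[14,16],[17,5],[19,4],[27,0],[38,1],[39,7],[40,1],[43,0]]
[[1,20],[3,19],[14,16],[17,5],[19,4],[27,0],[38,1],[39,7],[40,5],[45,0]]
[[1,20],[3,19],[14,16],[17,5],[19,4],[27,0],[34,20],[35,0],[38,1],[39,7],[40,5],[45,0]]
[[1,20],[3,19],[14,16],[17,5],[19,4],[27,0],[33,5],[34,20],[35,5],[38,1],[39,7],[40,5],[45,0]]
[[1,20],[3,19],[14,16],[17,5],[19,4],[27,0],[33,5],[34,20],[35,5],[38,1],[39,7],[40,5],[45,0]]
[[1,20],[3,19],[14,16],[17,5],[19,4],[27,0],[31,7],[34,20],[35,7],[45,0]]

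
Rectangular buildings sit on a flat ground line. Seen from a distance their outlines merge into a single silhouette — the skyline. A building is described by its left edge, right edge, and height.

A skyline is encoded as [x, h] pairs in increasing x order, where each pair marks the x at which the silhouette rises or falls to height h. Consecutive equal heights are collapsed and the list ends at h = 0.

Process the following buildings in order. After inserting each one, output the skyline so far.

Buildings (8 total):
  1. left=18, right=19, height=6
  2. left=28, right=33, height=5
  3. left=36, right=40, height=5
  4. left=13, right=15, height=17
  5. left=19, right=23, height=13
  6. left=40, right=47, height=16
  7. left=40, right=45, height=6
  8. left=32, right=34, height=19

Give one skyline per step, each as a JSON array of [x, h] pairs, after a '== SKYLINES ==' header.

== SKYLINES ==
[[18,6],[19,0]]
[[18,6],[19,0],[28,5],[33,0]]
[[18,6],[19,0],[28,5],[33,0],[36,5],[40,0]]
[[13,17],[15,0],[18,6],[19,0],[28,5],[33,0],[36,5],[40,0]]
[[13,17],[15,0],[18,6],[19,13],[23,0],[28,5],[33,0],[36,5],[40,0]]
[[13,17],[15,0],[18,6],[19,13],[23,0],[28,5],[33,0],[36,5],[40,16],[47,0]]
[[13,17],[15,0],[18,6],[19,13],[23,0],[28,5],[33,0],[36,5],[40,16],[47,0]]
[[13,17],[15,0],[18,6],[19,13],[23,0],[28,5],[32,19],[34,0],[36,5],[40,16],[47,0]]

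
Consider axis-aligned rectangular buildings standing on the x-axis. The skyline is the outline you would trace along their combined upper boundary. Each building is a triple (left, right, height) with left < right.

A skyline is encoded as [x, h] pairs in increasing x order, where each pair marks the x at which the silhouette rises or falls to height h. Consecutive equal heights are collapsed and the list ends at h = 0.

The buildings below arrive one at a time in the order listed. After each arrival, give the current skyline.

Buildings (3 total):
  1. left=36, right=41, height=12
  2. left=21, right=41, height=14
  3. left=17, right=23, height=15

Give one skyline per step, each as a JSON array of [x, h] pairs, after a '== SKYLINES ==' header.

== SKYLINES ==
[[36,12],[41,0]]
[[21,14],[41,0]]
[[17,15],[23,14],[41,0]]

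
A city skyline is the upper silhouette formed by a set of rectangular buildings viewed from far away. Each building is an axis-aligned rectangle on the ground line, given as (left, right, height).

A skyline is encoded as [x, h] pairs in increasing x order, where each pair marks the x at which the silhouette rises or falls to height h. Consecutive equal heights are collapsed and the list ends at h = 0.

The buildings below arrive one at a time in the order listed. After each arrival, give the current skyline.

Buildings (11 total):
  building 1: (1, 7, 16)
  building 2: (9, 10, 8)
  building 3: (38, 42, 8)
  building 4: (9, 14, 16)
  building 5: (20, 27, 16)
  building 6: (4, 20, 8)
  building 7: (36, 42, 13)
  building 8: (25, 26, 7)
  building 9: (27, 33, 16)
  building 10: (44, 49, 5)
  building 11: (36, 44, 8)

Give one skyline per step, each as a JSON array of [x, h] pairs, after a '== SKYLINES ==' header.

== SKYLINES ==
[[1,16],[7,0]]
[[1,16],[7,0],[9,8],[10,0]]
[[1,16],[7,0],[9,8],[10,0],[38,8],[42,0]]
[[1,16],[7,0],[9,16],[14,0],[38,8],[42,0]]
[[1,16],[7,0],[9,16],[14,0],[20,16],[27,0],[38,8],[42,0]]
[[1,16],[7,8],[9,16],[14,8],[20,16],[27,0],[38,8],[42,0]]
[[1,16],[7,8],[9,16],[14,8],[20,16],[27,0],[36,13],[42,0]]
[[1,16],[7,8],[9,16],[14,8],[20,16],[27,0],[36,13],[42,0]]
[[1,16],[7,8],[9,16],[14,8],[20,16],[33,0],[36,13],[42,0]]
[[1,16],[7,8],[9,16],[14,8],[20,16],[33,0],[36,13],[42,0],[44,5],[49,0]]
[[1,16],[7,8],[9,16],[14,8],[20,16],[33,0],[36,13],[42,8],[44,5],[49,0]]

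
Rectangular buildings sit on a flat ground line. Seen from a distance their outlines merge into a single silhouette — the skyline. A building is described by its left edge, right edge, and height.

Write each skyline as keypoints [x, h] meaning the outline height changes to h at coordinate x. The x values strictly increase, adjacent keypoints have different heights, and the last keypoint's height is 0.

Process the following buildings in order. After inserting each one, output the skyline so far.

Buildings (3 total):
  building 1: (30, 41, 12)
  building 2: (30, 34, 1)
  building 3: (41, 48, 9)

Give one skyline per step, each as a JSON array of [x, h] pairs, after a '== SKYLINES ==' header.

== SKYLINES ==
[[30,12],[41,0]]
[[30,12],[41,0]]
[[30,12],[41,9],[48,0]]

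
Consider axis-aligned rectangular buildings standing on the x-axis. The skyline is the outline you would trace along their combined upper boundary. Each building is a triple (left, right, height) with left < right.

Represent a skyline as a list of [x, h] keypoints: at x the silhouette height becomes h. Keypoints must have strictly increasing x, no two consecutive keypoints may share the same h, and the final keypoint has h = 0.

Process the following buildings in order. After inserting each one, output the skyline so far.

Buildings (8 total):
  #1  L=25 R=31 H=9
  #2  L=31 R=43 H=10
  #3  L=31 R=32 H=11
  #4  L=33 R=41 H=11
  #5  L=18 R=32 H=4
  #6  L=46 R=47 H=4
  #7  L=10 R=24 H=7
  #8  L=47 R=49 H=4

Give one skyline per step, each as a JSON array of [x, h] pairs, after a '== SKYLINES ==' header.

== SKYLINES ==
[[25,9],[31,0]]
[[25,9],[31,10],[43,0]]
[[25,9],[31,11],[32,10],[43,0]]
[[25,9],[31,11],[32,10],[33,11],[41,10],[43,0]]
[[18,4],[25,9],[31,11],[32,10],[33,11],[41,10],[43,0]]
[[18,4],[25,9],[31,11],[32,10],[33,11],[41,10],[43,0],[46,4],[47,0]]
[[10,7],[24,4],[25,9],[31,11],[32,10],[33,11],[41,10],[43,0],[46,4],[47,0]]
[[10,7],[24,4],[25,9],[31,11],[32,10],[33,11],[41,10],[43,0],[46,4],[49,0]]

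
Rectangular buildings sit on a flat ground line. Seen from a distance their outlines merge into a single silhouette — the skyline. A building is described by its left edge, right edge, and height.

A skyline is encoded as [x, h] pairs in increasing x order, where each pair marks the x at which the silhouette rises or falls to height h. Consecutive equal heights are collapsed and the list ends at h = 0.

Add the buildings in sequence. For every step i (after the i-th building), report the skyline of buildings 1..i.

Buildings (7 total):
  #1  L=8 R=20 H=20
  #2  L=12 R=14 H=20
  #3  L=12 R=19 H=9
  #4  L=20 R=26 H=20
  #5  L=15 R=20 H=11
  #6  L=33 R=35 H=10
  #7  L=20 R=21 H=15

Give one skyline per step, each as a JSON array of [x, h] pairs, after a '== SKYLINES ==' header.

== SKYLINES ==
[[8,20],[20,0]]
[[8,20],[20,0]]
[[8,20],[20,0]]
[[8,20],[26,0]]
[[8,20],[26,0]]
[[8,20],[26,0],[33,10],[35,0]]
[[8,20],[26,0],[33,10],[35,0]]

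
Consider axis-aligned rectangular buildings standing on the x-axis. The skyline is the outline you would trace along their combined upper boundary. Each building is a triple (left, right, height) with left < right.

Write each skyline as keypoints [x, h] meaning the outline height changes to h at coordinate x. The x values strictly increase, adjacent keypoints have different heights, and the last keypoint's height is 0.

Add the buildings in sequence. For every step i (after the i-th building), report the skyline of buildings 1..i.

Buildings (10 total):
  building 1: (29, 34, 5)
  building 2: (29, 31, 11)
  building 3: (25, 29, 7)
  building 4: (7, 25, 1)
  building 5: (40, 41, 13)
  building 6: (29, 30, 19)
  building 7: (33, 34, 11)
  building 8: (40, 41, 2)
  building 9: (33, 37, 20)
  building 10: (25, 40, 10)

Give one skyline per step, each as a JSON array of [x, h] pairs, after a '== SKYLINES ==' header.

== SKYLINES ==
[[29,5],[34,0]]
[[29,11],[31,5],[34,0]]
[[25,7],[29,11],[31,5],[34,0]]
[[7,1],[25,7],[29,11],[31,5],[34,0]]
[[7,1],[25,7],[29,11],[31,5],[34,0],[40,13],[41,0]]
[[7,1],[25,7],[29,19],[30,11],[31,5],[34,0],[40,13],[41,0]]
[[7,1],[25,7],[29,19],[30,11],[31,5],[33,11],[34,0],[40,13],[41,0]]
[[7,1],[25,7],[29,19],[30,11],[31,5],[33,11],[34,0],[40,13],[41,0]]
[[7,1],[25,7],[29,19],[30,11],[31,5],[33,20],[37,0],[40,13],[41,0]]
[[7,1],[25,10],[29,19],[30,11],[31,10],[33,20],[37,10],[40,13],[41,0]]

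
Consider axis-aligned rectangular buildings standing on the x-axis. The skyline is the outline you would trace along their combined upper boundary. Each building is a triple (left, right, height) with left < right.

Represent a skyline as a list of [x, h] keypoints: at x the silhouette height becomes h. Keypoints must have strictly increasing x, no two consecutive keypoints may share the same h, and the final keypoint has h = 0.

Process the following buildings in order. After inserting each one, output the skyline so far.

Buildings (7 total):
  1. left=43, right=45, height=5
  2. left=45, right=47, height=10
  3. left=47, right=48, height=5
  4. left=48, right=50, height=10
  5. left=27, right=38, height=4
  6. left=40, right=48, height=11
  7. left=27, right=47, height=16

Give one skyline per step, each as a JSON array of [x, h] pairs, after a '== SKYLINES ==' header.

== SKYLINES ==
[[43,5],[45,0]]
[[43,5],[45,10],[47,0]]
[[43,5],[45,10],[47,5],[48,0]]
[[43,5],[45,10],[47,5],[48,10],[50,0]]
[[27,4],[38,0],[43,5],[45,10],[47,5],[48,10],[50,0]]
[[27,4],[38,0],[40,11],[48,10],[50,0]]
[[27,16],[47,11],[48,10],[50,0]]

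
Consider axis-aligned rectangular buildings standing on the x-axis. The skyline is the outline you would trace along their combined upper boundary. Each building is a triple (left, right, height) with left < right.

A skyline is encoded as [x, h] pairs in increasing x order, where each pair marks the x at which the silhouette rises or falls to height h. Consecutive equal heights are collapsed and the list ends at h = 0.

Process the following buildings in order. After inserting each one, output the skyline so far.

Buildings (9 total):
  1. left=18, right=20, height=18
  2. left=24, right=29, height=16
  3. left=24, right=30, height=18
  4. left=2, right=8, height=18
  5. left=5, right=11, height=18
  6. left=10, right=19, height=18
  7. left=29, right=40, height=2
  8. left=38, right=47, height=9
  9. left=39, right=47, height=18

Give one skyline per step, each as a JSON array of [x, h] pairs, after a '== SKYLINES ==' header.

== SKYLINES ==
[[18,18],[20,0]]
[[18,18],[20,0],[24,16],[29,0]]
[[18,18],[20,0],[24,18],[30,0]]
[[2,18],[8,0],[18,18],[20,0],[24,18],[30,0]]
[[2,18],[11,0],[18,18],[20,0],[24,18],[30,0]]
[[2,18],[20,0],[24,18],[30,0]]
[[2,18],[20,0],[24,18],[30,2],[40,0]]
[[2,18],[20,0],[24,18],[30,2],[38,9],[47,0]]
[[2,18],[20,0],[24,18],[30,2],[38,9],[39,18],[47,0]]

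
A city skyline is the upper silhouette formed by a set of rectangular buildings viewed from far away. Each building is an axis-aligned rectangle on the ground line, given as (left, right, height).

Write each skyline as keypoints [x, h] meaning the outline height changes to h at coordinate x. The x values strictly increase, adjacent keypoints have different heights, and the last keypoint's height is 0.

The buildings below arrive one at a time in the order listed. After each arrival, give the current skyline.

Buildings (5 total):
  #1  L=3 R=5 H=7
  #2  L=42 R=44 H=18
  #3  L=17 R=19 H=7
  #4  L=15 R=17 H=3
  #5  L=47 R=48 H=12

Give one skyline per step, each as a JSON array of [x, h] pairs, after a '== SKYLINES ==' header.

== SKYLINES ==
[[3,7],[5,0]]
[[3,7],[5,0],[42,18],[44,0]]
[[3,7],[5,0],[17,7],[19,0],[42,18],[44,0]]
[[3,7],[5,0],[15,3],[17,7],[19,0],[42,18],[44,0]]
[[3,7],[5,0],[15,3],[17,7],[19,0],[42,18],[44,0],[47,12],[48,0]]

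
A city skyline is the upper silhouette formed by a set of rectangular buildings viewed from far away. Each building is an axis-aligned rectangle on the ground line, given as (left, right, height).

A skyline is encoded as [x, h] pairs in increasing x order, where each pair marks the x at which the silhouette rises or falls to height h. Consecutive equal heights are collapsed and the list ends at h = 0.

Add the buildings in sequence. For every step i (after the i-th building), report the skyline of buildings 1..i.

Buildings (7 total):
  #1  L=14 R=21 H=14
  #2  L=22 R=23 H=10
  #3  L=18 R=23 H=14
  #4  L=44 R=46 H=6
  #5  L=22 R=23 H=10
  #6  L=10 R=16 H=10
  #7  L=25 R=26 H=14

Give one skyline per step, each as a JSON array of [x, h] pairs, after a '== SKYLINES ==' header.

== SKYLINES ==
[[14,14],[21,0]]
[[14,14],[21,0],[22,10],[23,0]]
[[14,14],[23,0]]
[[14,14],[23,0],[44,6],[46,0]]
[[14,14],[23,0],[44,6],[46,0]]
[[10,10],[14,14],[23,0],[44,6],[46,0]]
[[10,10],[14,14],[23,0],[25,14],[26,0],[44,6],[46,0]]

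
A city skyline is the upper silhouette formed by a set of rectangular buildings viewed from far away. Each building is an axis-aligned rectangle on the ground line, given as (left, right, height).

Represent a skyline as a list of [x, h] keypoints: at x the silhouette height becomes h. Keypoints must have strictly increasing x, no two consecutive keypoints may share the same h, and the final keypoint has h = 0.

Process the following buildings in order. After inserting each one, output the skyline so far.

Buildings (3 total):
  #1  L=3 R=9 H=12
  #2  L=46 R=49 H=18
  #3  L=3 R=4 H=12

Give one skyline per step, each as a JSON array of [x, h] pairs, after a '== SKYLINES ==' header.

== SKYLINES ==
[[3,12],[9,0]]
[[3,12],[9,0],[46,18],[49,0]]
[[3,12],[9,0],[46,18],[49,0]]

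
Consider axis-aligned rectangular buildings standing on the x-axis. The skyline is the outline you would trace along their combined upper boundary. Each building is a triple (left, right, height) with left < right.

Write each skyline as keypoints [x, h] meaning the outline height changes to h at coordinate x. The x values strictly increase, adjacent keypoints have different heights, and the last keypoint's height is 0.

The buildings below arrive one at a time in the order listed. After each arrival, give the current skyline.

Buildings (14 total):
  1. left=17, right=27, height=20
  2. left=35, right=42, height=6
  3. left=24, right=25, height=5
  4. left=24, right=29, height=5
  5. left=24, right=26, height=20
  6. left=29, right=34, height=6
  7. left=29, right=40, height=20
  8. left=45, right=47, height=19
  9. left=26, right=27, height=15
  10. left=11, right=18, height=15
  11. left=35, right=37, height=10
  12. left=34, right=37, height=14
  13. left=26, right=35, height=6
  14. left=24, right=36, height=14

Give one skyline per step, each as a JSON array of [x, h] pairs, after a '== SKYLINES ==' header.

== SKYLINES ==
[[17,20],[27,0]]
[[17,20],[27,0],[35,6],[42,0]]
[[17,20],[27,0],[35,6],[42,0]]
[[17,20],[27,5],[29,0],[35,6],[42,0]]
[[17,20],[27,5],[29,0],[35,6],[42,0]]
[[17,20],[27,5],[29,6],[34,0],[35,6],[42,0]]
[[17,20],[27,5],[29,20],[40,6],[42,0]]
[[17,20],[27,5],[29,20],[40,6],[42,0],[45,19],[47,0]]
[[17,20],[27,5],[29,20],[40,6],[42,0],[45,19],[47,0]]
[[11,15],[17,20],[27,5],[29,20],[40,6],[42,0],[45,19],[47,0]]
[[11,15],[17,20],[27,5],[29,20],[40,6],[42,0],[45,19],[47,0]]
[[11,15],[17,20],[27,5],[29,20],[40,6],[42,0],[45,19],[47,0]]
[[11,15],[17,20],[27,6],[29,20],[40,6],[42,0],[45,19],[47,0]]
[[11,15],[17,20],[27,14],[29,20],[40,6],[42,0],[45,19],[47,0]]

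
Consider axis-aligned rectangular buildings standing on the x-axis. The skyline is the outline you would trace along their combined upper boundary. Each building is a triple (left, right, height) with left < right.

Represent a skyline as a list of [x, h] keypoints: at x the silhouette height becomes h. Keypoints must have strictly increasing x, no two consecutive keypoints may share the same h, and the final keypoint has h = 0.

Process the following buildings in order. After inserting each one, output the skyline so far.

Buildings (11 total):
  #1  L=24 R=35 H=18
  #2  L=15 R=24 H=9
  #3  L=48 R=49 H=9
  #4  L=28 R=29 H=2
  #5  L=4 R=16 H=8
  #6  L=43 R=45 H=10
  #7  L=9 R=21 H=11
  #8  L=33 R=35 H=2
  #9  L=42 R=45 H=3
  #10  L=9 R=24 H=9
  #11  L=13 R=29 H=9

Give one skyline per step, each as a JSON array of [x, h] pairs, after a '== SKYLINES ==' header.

== SKYLINES ==
[[24,18],[35,0]]
[[15,9],[24,18],[35,0]]
[[15,9],[24,18],[35,0],[48,9],[49,0]]
[[15,9],[24,18],[35,0],[48,9],[49,0]]
[[4,8],[15,9],[24,18],[35,0],[48,9],[49,0]]
[[4,8],[15,9],[24,18],[35,0],[43,10],[45,0],[48,9],[49,0]]
[[4,8],[9,11],[21,9],[24,18],[35,0],[43,10],[45,0],[48,9],[49,0]]
[[4,8],[9,11],[21,9],[24,18],[35,0],[43,10],[45,0],[48,9],[49,0]]
[[4,8],[9,11],[21,9],[24,18],[35,0],[42,3],[43,10],[45,0],[48,9],[49,0]]
[[4,8],[9,11],[21,9],[24,18],[35,0],[42,3],[43,10],[45,0],[48,9],[49,0]]
[[4,8],[9,11],[21,9],[24,18],[35,0],[42,3],[43,10],[45,0],[48,9],[49,0]]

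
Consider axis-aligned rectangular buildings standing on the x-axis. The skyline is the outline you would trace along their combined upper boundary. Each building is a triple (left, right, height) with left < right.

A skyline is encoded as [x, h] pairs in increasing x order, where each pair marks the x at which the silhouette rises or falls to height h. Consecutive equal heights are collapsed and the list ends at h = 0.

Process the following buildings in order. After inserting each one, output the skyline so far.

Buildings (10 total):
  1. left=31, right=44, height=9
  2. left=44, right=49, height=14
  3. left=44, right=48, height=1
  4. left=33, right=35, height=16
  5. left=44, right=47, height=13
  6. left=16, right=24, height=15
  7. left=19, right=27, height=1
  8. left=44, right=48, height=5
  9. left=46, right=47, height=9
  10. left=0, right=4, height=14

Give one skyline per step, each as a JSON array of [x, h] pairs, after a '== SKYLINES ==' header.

== SKYLINES ==
[[31,9],[44,0]]
[[31,9],[44,14],[49,0]]
[[31,9],[44,14],[49,0]]
[[31,9],[33,16],[35,9],[44,14],[49,0]]
[[31,9],[33,16],[35,9],[44,14],[49,0]]
[[16,15],[24,0],[31,9],[33,16],[35,9],[44,14],[49,0]]
[[16,15],[24,1],[27,0],[31,9],[33,16],[35,9],[44,14],[49,0]]
[[16,15],[24,1],[27,0],[31,9],[33,16],[35,9],[44,14],[49,0]]
[[16,15],[24,1],[27,0],[31,9],[33,16],[35,9],[44,14],[49,0]]
[[0,14],[4,0],[16,15],[24,1],[27,0],[31,9],[33,16],[35,9],[44,14],[49,0]]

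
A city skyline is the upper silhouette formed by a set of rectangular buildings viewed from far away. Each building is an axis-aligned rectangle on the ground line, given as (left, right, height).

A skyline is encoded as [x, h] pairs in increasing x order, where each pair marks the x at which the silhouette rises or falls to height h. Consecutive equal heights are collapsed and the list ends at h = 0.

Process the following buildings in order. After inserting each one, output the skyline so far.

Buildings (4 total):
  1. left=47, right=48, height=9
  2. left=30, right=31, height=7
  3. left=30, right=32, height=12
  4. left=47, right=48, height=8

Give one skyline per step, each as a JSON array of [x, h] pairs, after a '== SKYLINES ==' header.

== SKYLINES ==
[[47,9],[48,0]]
[[30,7],[31,0],[47,9],[48,0]]
[[30,12],[32,0],[47,9],[48,0]]
[[30,12],[32,0],[47,9],[48,0]]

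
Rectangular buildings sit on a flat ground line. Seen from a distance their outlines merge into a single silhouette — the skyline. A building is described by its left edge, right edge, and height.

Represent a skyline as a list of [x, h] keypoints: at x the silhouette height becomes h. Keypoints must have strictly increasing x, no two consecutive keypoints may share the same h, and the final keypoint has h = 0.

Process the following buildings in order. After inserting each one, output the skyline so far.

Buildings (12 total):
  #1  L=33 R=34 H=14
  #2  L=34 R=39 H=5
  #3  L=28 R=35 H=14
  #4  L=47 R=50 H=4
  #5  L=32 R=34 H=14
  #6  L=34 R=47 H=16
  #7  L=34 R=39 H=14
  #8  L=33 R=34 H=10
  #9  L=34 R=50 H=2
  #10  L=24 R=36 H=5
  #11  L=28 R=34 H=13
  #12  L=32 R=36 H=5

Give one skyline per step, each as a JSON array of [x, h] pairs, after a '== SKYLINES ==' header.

== SKYLINES ==
[[33,14],[34,0]]
[[33,14],[34,5],[39,0]]
[[28,14],[35,5],[39,0]]
[[28,14],[35,5],[39,0],[47,4],[50,0]]
[[28,14],[35,5],[39,0],[47,4],[50,0]]
[[28,14],[34,16],[47,4],[50,0]]
[[28,14],[34,16],[47,4],[50,0]]
[[28,14],[34,16],[47,4],[50,0]]
[[28,14],[34,16],[47,4],[50,0]]
[[24,5],[28,14],[34,16],[47,4],[50,0]]
[[24,5],[28,14],[34,16],[47,4],[50,0]]
[[24,5],[28,14],[34,16],[47,4],[50,0]]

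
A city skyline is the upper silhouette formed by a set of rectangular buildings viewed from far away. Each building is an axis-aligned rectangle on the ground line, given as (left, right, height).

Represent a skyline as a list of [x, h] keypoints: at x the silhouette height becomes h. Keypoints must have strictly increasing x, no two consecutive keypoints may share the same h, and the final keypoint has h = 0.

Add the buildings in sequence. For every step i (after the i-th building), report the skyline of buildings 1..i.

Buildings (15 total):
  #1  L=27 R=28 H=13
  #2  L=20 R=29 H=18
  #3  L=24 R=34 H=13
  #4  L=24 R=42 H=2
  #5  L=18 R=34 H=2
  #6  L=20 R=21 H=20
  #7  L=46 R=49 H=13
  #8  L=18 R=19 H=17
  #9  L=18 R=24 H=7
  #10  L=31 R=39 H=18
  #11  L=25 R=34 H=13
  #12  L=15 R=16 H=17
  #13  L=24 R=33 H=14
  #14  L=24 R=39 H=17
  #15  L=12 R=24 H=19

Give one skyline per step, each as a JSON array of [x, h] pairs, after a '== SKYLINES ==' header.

== SKYLINES ==
[[27,13],[28,0]]
[[20,18],[29,0]]
[[20,18],[29,13],[34,0]]
[[20,18],[29,13],[34,2],[42,0]]
[[18,2],[20,18],[29,13],[34,2],[42,0]]
[[18,2],[20,20],[21,18],[29,13],[34,2],[42,0]]
[[18,2],[20,20],[21,18],[29,13],[34,2],[42,0],[46,13],[49,0]]
[[18,17],[19,2],[20,20],[21,18],[29,13],[34,2],[42,0],[46,13],[49,0]]
[[18,17],[19,7],[20,20],[21,18],[29,13],[34,2],[42,0],[46,13],[49,0]]
[[18,17],[19,7],[20,20],[21,18],[29,13],[31,18],[39,2],[42,0],[46,13],[49,0]]
[[18,17],[19,7],[20,20],[21,18],[29,13],[31,18],[39,2],[42,0],[46,13],[49,0]]
[[15,17],[16,0],[18,17],[19,7],[20,20],[21,18],[29,13],[31,18],[39,2],[42,0],[46,13],[49,0]]
[[15,17],[16,0],[18,17],[19,7],[20,20],[21,18],[29,14],[31,18],[39,2],[42,0],[46,13],[49,0]]
[[15,17],[16,0],[18,17],[19,7],[20,20],[21,18],[29,17],[31,18],[39,2],[42,0],[46,13],[49,0]]
[[12,19],[20,20],[21,19],[24,18],[29,17],[31,18],[39,2],[42,0],[46,13],[49,0]]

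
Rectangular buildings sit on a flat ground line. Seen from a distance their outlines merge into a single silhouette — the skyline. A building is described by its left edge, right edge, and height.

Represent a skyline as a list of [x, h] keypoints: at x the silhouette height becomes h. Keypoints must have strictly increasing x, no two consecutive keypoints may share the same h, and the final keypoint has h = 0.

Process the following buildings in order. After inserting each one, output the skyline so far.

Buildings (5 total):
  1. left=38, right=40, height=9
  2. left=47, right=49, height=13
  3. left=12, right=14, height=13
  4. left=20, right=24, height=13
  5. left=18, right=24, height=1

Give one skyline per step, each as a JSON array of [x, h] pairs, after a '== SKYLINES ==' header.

== SKYLINES ==
[[38,9],[40,0]]
[[38,9],[40,0],[47,13],[49,0]]
[[12,13],[14,0],[38,9],[40,0],[47,13],[49,0]]
[[12,13],[14,0],[20,13],[24,0],[38,9],[40,0],[47,13],[49,0]]
[[12,13],[14,0],[18,1],[20,13],[24,0],[38,9],[40,0],[47,13],[49,0]]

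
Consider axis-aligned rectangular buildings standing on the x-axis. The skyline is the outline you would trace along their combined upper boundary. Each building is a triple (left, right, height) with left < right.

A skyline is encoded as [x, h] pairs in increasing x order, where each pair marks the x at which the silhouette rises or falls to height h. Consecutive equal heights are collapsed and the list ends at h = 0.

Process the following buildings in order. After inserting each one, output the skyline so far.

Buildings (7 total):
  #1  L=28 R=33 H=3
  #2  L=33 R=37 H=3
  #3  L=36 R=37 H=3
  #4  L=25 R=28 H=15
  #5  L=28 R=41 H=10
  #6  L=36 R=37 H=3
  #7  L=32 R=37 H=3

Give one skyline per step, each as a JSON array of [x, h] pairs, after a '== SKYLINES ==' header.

== SKYLINES ==
[[28,3],[33,0]]
[[28,3],[37,0]]
[[28,3],[37,0]]
[[25,15],[28,3],[37,0]]
[[25,15],[28,10],[41,0]]
[[25,15],[28,10],[41,0]]
[[25,15],[28,10],[41,0]]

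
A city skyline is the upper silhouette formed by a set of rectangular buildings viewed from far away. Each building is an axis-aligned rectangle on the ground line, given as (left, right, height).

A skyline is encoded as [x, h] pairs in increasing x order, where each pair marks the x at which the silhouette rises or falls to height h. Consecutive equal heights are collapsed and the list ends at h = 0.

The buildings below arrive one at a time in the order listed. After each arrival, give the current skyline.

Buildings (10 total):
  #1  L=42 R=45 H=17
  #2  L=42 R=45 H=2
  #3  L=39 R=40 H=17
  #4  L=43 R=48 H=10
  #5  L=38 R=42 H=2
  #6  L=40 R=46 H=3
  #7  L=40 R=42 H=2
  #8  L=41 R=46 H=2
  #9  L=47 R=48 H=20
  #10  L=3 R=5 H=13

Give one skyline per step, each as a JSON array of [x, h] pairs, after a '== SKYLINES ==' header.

== SKYLINES ==
[[42,17],[45,0]]
[[42,17],[45,0]]
[[39,17],[40,0],[42,17],[45,0]]
[[39,17],[40,0],[42,17],[45,10],[48,0]]
[[38,2],[39,17],[40,2],[42,17],[45,10],[48,0]]
[[38,2],[39,17],[40,3],[42,17],[45,10],[48,0]]
[[38,2],[39,17],[40,3],[42,17],[45,10],[48,0]]
[[38,2],[39,17],[40,3],[42,17],[45,10],[48,0]]
[[38,2],[39,17],[40,3],[42,17],[45,10],[47,20],[48,0]]
[[3,13],[5,0],[38,2],[39,17],[40,3],[42,17],[45,10],[47,20],[48,0]]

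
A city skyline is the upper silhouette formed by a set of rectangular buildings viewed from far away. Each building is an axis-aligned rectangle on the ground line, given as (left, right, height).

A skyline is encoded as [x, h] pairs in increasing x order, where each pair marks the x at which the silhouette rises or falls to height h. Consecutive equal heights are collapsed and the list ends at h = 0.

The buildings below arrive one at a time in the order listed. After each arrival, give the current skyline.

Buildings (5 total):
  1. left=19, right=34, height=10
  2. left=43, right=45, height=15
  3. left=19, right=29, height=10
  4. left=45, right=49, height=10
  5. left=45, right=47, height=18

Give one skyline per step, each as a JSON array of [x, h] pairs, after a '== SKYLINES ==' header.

== SKYLINES ==
[[19,10],[34,0]]
[[19,10],[34,0],[43,15],[45,0]]
[[19,10],[34,0],[43,15],[45,0]]
[[19,10],[34,0],[43,15],[45,10],[49,0]]
[[19,10],[34,0],[43,15],[45,18],[47,10],[49,0]]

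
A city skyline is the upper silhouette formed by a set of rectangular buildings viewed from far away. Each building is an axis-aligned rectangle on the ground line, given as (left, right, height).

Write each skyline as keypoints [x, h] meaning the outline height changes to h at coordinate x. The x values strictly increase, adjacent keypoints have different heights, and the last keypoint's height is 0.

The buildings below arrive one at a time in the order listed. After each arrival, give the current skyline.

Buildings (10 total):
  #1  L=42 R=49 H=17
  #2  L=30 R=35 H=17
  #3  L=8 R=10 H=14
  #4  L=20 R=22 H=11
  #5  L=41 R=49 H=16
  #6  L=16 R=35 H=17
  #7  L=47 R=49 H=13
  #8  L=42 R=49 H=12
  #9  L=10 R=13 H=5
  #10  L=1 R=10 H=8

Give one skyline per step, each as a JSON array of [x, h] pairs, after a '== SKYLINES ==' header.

== SKYLINES ==
[[42,17],[49,0]]
[[30,17],[35,0],[42,17],[49,0]]
[[8,14],[10,0],[30,17],[35,0],[42,17],[49,0]]
[[8,14],[10,0],[20,11],[22,0],[30,17],[35,0],[42,17],[49,0]]
[[8,14],[10,0],[20,11],[22,0],[30,17],[35,0],[41,16],[42,17],[49,0]]
[[8,14],[10,0],[16,17],[35,0],[41,16],[42,17],[49,0]]
[[8,14],[10,0],[16,17],[35,0],[41,16],[42,17],[49,0]]
[[8,14],[10,0],[16,17],[35,0],[41,16],[42,17],[49,0]]
[[8,14],[10,5],[13,0],[16,17],[35,0],[41,16],[42,17],[49,0]]
[[1,8],[8,14],[10,5],[13,0],[16,17],[35,0],[41,16],[42,17],[49,0]]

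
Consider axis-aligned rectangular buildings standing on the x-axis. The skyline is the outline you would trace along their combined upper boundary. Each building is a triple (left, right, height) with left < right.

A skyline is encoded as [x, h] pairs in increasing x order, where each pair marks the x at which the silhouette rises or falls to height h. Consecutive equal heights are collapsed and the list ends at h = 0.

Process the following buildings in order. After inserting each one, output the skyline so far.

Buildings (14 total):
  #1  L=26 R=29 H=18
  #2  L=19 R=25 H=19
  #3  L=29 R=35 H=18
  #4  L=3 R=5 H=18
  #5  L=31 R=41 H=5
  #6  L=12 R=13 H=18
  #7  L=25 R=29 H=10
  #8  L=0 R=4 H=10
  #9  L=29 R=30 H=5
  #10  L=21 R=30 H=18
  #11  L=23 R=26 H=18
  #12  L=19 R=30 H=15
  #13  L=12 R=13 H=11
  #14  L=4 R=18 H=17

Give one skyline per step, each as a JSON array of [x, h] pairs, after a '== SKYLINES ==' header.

== SKYLINES ==
[[26,18],[29,0]]
[[19,19],[25,0],[26,18],[29,0]]
[[19,19],[25,0],[26,18],[35,0]]
[[3,18],[5,0],[19,19],[25,0],[26,18],[35,0]]
[[3,18],[5,0],[19,19],[25,0],[26,18],[35,5],[41,0]]
[[3,18],[5,0],[12,18],[13,0],[19,19],[25,0],[26,18],[35,5],[41,0]]
[[3,18],[5,0],[12,18],[13,0],[19,19],[25,10],[26,18],[35,5],[41,0]]
[[0,10],[3,18],[5,0],[12,18],[13,0],[19,19],[25,10],[26,18],[35,5],[41,0]]
[[0,10],[3,18],[5,0],[12,18],[13,0],[19,19],[25,10],[26,18],[35,5],[41,0]]
[[0,10],[3,18],[5,0],[12,18],[13,0],[19,19],[25,18],[35,5],[41,0]]
[[0,10],[3,18],[5,0],[12,18],[13,0],[19,19],[25,18],[35,5],[41,0]]
[[0,10],[3,18],[5,0],[12,18],[13,0],[19,19],[25,18],[35,5],[41,0]]
[[0,10],[3,18],[5,0],[12,18],[13,0],[19,19],[25,18],[35,5],[41,0]]
[[0,10],[3,18],[5,17],[12,18],[13,17],[18,0],[19,19],[25,18],[35,5],[41,0]]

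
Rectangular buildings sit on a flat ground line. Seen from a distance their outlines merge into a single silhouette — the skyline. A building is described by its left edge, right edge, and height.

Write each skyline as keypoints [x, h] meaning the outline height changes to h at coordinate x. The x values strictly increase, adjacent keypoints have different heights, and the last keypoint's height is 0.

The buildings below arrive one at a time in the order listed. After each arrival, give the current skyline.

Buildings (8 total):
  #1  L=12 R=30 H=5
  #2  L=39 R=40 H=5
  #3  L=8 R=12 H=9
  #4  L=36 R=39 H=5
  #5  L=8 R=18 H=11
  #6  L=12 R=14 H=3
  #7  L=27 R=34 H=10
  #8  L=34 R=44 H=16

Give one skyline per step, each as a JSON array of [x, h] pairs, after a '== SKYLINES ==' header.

== SKYLINES ==
[[12,5],[30,0]]
[[12,5],[30,0],[39,5],[40,0]]
[[8,9],[12,5],[30,0],[39,5],[40,0]]
[[8,9],[12,5],[30,0],[36,5],[40,0]]
[[8,11],[18,5],[30,0],[36,5],[40,0]]
[[8,11],[18,5],[30,0],[36,5],[40,0]]
[[8,11],[18,5],[27,10],[34,0],[36,5],[40,0]]
[[8,11],[18,5],[27,10],[34,16],[44,0]]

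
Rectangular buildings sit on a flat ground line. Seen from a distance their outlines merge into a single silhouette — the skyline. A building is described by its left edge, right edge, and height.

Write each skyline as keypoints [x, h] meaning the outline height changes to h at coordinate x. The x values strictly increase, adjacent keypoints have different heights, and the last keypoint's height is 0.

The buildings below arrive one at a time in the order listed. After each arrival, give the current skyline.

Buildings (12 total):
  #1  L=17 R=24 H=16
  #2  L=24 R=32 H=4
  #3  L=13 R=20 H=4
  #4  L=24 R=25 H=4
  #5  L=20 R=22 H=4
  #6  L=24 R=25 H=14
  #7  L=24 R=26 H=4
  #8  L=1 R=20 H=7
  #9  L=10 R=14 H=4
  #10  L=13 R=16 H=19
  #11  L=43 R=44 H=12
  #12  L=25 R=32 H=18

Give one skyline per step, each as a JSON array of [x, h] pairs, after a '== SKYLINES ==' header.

== SKYLINES ==
[[17,16],[24,0]]
[[17,16],[24,4],[32,0]]
[[13,4],[17,16],[24,4],[32,0]]
[[13,4],[17,16],[24,4],[32,0]]
[[13,4],[17,16],[24,4],[32,0]]
[[13,4],[17,16],[24,14],[25,4],[32,0]]
[[13,4],[17,16],[24,14],[25,4],[32,0]]
[[1,7],[17,16],[24,14],[25,4],[32,0]]
[[1,7],[17,16],[24,14],[25,4],[32,0]]
[[1,7],[13,19],[16,7],[17,16],[24,14],[25,4],[32,0]]
[[1,7],[13,19],[16,7],[17,16],[24,14],[25,4],[32,0],[43,12],[44,0]]
[[1,7],[13,19],[16,7],[17,16],[24,14],[25,18],[32,0],[43,12],[44,0]]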